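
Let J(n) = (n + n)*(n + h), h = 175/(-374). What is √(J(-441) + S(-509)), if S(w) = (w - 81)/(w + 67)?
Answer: √2301119308202/2431 ≈ 624.00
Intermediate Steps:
h = -175/374 (h = 175*(-1/374) = -175/374 ≈ -0.46791)
S(w) = (-81 + w)/(67 + w)
J(n) = 2*n*(-175/374 + n) (J(n) = (n + n)*(n - 175/374) = (2*n)*(-175/374 + n) = 2*n*(-175/374 + n))
√(J(-441) + S(-509)) = √((1/187)*(-441)*(-175 + 374*(-441)) + (-81 - 509)/(67 - 509)) = √((1/187)*(-441)*(-175 - 164934) - 590/(-442)) = √((1/187)*(-441)*(-165109) - 1/442*(-590)) = √(72813069/187 + 295/221) = √(946573142/2431) = √2301119308202/2431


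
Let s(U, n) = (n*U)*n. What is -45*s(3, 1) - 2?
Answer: -137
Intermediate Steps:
s(U, n) = U*n² (s(U, n) = (U*n)*n = U*n²)
-45*s(3, 1) - 2 = -135*1² - 2 = -135 - 2 = -137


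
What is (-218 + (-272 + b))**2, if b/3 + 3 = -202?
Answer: 1221025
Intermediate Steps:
b = -615 (b = -9 + 3*(-202) = -9 - 606 = -615)
(-218 + (-272 + b))**2 = (-218 + (-272 - 615))**2 = (-218 - 887)**2 = (-1105)**2 = 1221025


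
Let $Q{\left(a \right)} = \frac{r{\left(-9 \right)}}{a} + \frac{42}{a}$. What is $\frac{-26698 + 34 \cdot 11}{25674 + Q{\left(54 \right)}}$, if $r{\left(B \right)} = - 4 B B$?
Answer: $- \frac{236916}{231019} \approx -1.0255$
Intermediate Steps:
$r{\left(B \right)} = - 4 B^{2}$
$Q{\left(a \right)} = - \frac{282}{a}$ ($Q{\left(a \right)} = \frac{\left(-4\right) \left(-9\right)^{2}}{a} + \frac{42}{a} = \frac{\left(-4\right) 81}{a} + \frac{42}{a} = - \frac{324}{a} + \frac{42}{a} = - \frac{282}{a}$)
$\frac{-26698 + 34 \cdot 11}{25674 + Q{\left(54 \right)}} = \frac{-26698 + 34 \cdot 11}{25674 - \frac{282}{54}} = \frac{-26698 + 374}{25674 - \frac{47}{9}} = - \frac{26324}{25674 - \frac{47}{9}} = - \frac{26324}{\frac{231019}{9}} = \left(-26324\right) \frac{9}{231019} = - \frac{236916}{231019}$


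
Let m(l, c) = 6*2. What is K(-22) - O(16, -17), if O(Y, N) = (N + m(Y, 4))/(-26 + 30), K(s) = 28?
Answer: 117/4 ≈ 29.250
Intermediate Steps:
m(l, c) = 12
O(Y, N) = 3 + N/4 (O(Y, N) = (N + 12)/(-26 + 30) = (12 + N)/4 = (12 + N)*(¼) = 3 + N/4)
K(-22) - O(16, -17) = 28 - (3 + (¼)*(-17)) = 28 - (3 - 17/4) = 28 - 1*(-5/4) = 28 + 5/4 = 117/4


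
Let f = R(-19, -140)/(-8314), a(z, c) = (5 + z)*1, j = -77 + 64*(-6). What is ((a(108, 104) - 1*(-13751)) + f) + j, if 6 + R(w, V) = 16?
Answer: 55716266/4157 ≈ 13403.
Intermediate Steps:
R(w, V) = 10 (R(w, V) = -6 + 16 = 10)
j = -461 (j = -77 - 384 = -461)
a(z, c) = 5 + z
f = -5/4157 (f = 10/(-8314) = 10*(-1/8314) = -5/4157 ≈ -0.0012028)
((a(108, 104) - 1*(-13751)) + f) + j = (((5 + 108) - 1*(-13751)) - 5/4157) - 461 = ((113 + 13751) - 5/4157) - 461 = (13864 - 5/4157) - 461 = 57632643/4157 - 461 = 55716266/4157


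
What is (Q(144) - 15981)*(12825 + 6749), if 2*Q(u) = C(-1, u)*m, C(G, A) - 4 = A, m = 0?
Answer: -312812094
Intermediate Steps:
C(G, A) = 4 + A
Q(u) = 0 (Q(u) = ((4 + u)*0)/2 = (1/2)*0 = 0)
(Q(144) - 15981)*(12825 + 6749) = (0 - 15981)*(12825 + 6749) = -15981*19574 = -312812094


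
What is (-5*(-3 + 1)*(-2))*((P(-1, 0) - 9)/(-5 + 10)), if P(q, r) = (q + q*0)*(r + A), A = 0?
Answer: 36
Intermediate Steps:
P(q, r) = q*r (P(q, r) = (q + q*0)*(r + 0) = (q + 0)*r = q*r)
(-5*(-3 + 1)*(-2))*((P(-1, 0) - 9)/(-5 + 10)) = (-5*(-3 + 1)*(-2))*((-1*0 - 9)/(-5 + 10)) = (-(-10)*(-2))*((0 - 9)/5) = (-5*4)*(-9*⅕) = -20*(-9/5) = 36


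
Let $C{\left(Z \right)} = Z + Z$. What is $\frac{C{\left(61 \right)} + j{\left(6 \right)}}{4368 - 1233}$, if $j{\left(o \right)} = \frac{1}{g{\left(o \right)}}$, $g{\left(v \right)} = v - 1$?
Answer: $\frac{611}{15675} \approx 0.038979$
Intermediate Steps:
$C{\left(Z \right)} = 2 Z$
$g{\left(v \right)} = -1 + v$ ($g{\left(v \right)} = v - 1 = -1 + v$)
$j{\left(o \right)} = \frac{1}{-1 + o}$
$\frac{C{\left(61 \right)} + j{\left(6 \right)}}{4368 - 1233} = \frac{2 \cdot 61 + \frac{1}{-1 + 6}}{4368 - 1233} = \frac{122 + \frac{1}{5}}{3135} = \left(122 + \frac{1}{5}\right) \frac{1}{3135} = \frac{611}{5} \cdot \frac{1}{3135} = \frac{611}{15675}$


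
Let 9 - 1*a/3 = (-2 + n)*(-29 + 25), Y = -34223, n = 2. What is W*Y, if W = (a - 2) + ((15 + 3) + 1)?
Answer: -1505812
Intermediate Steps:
a = 27 (a = 27 - 3*(-2 + 2)*(-29 + 25) = 27 - 0*(-4) = 27 - 3*0 = 27 + 0 = 27)
W = 44 (W = (27 - 2) + ((15 + 3) + 1) = 25 + (18 + 1) = 25 + 19 = 44)
W*Y = 44*(-34223) = -1505812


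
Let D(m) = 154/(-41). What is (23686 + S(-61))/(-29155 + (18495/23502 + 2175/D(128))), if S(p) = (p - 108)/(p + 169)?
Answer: -771491391671/968524806240 ≈ -0.79656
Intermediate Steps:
S(p) = (-108 + p)/(169 + p)
D(m) = -154/41 (D(m) = 154*(-1/41) = -154/41)
(23686 + S(-61))/(-29155 + (18495/23502 + 2175/D(128))) = (23686 + (-108 - 61)/(169 - 61))/(-29155 + (18495/23502 + 2175/(-154/41))) = (23686 - 169/108)/(-29155 + (18495*(1/23502) + 2175*(-41/154))) = (23686 + (1/108)*(-169))/(-29155 + (6165/7834 - 89175/154)) = (23686 - 169/108)/(-29155 - 174411885/301609) = 2557919/(108*(-8967822280/301609)) = (2557919/108)*(-301609/8967822280) = -771491391671/968524806240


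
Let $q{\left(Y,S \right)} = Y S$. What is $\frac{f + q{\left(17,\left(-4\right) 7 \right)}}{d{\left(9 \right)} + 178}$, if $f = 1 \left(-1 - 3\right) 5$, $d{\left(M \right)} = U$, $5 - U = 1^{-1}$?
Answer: $- \frac{248}{91} \approx -2.7253$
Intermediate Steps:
$U = 4$ ($U = 5 - 1^{-1} = 5 - 1 = 4$)
$d{\left(M \right)} = 4$
$f = -20$ ($f = 1 \left(-4\right) 5 = \left(-4\right) 5 = -20$)
$q{\left(Y,S \right)} = S Y$
$\frac{f + q{\left(17,\left(-4\right) 7 \right)}}{d{\left(9 \right)} + 178} = \frac{-20 + \left(-4\right) 7 \cdot 17}{4 + 178} = \frac{-20 - 476}{182} = \left(-20 - 476\right) \frac{1}{182} = \left(-496\right) \frac{1}{182} = - \frac{248}{91}$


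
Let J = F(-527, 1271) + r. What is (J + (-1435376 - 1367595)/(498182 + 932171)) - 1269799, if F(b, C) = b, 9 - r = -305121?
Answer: -1380573797159/1430353 ≈ -9.6520e+5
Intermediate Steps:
r = 305130 (r = 9 - 1*(-305121) = 9 + 305121 = 305130)
J = 304603 (J = -527 + 305130 = 304603)
(J + (-1435376 - 1367595)/(498182 + 932171)) - 1269799 = (304603 + (-1435376 - 1367595)/(498182 + 932171)) - 1269799 = (304603 - 2802971/1430353) - 1269799 = 435687011888/1430353 - 1269799 = -1380573797159/1430353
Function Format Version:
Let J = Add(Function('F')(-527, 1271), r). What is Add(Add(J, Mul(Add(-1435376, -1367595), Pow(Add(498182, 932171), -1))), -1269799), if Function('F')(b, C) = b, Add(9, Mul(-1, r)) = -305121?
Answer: Rational(-1380573797159, 1430353) ≈ -9.6520e+5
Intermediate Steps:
r = 305130 (r = Add(9, Mul(-1, -305121)) = Add(9, 305121) = 305130)
J = 304603 (J = Add(-527, 305130) = 304603)
Add(Add(J, Mul(Add(-1435376, -1367595), Pow(Add(498182, 932171), -1))), -1269799) = Add(Add(304603, Mul(Add(-1435376, -1367595), Pow(Add(498182, 932171), -1))), -1269799) = Add(Add(304603, Mul(-2802971, Pow(1430353, -1))), -1269799) = Add(Add(304603, Mul(-2802971, Rational(1, 1430353))), -1269799) = Add(Add(304603, Rational(-2802971, 1430353)), -1269799) = Add(Rational(435687011888, 1430353), -1269799) = Rational(-1380573797159, 1430353)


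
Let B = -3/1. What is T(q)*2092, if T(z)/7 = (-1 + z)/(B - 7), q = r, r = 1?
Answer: 0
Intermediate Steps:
q = 1
B = -3 (B = -3*1 = -3)
T(z) = 7/10 - 7*z/10 (T(z) = 7*((-1 + z)/(-3 - 7)) = 7*((-1 + z)/(-10)) = 7*((-1 + z)*(-1/10)) = 7*(1/10 - z/10) = 7/10 - 7*z/10)
T(q)*2092 = (7/10 - 7/10*1)*2092 = (7/10 - 7/10)*2092 = 0*2092 = 0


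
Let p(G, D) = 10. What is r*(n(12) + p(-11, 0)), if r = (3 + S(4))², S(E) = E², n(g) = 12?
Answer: 7942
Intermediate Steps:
r = 361 (r = (3 + 4²)² = (3 + 16)² = 19² = 361)
r*(n(12) + p(-11, 0)) = 361*(12 + 10) = 361*22 = 7942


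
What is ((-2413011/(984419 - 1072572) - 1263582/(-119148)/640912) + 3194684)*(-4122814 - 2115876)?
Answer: -11180624047378713450944196205/560971774956944 ≈ -1.9931e+13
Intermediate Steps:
((-2413011/(984419 - 1072572) - 1263582/(-119148)/640912) + 3194684)*(-4122814 - 2115876) = ((-2413011/(-88153) - 1263582*(-1/119148)*(1/640912)) + 3194684)*(-6238690) = ((-2413011*(-1/88153) + (210597/19858)*(1/640912)) + 3194684)*(-6238690) = ((2413011/88153 + 210597/12727230496) + 3194684)*(-6238690) = (30710965751140797/1121943549913888 + 3194684)*(-6238690) = (3584285818778850512189/1121943549913888)*(-6238690) = -11180624047378713450944196205/560971774956944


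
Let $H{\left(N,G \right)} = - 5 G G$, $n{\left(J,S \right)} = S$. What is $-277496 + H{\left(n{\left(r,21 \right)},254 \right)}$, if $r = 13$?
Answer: $-600076$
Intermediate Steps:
$H{\left(N,G \right)} = - 5 G^{2}$
$-277496 + H{\left(n{\left(r,21 \right)},254 \right)} = -277496 - 5 \cdot 254^{2} = -277496 - 322580 = -600076$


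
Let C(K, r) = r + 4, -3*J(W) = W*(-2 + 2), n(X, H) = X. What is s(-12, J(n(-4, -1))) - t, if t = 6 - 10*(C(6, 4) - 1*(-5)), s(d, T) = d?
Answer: 112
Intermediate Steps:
J(W) = 0 (J(W) = -W*(-2 + 2)/3 = -W*0/3 = -1/3*0 = 0)
C(K, r) = 4 + r
t = -124 (t = 6 - 10*((4 + 4) - 1*(-5)) = 6 - 10*(8 + 5) = 6 - 10*13 = 6 - 130 = -124)
s(-12, J(n(-4, -1))) - t = -12 - 1*(-124) = -12 + 124 = 112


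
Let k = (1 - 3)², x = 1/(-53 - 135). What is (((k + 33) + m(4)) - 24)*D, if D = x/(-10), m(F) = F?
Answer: 17/1880 ≈ 0.0090425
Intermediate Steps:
x = -1/188 (x = 1/(-188) = -1/188 ≈ -0.0053191)
k = 4 (k = (-2)² = 4)
D = 1/1880 (D = -1/188/(-10) = -1/188*(-⅒) = 1/1880 ≈ 0.00053191)
(((k + 33) + m(4)) - 24)*D = (((4 + 33) + 4) - 24)*(1/1880) = ((37 + 4) - 24)*(1/1880) = (41 - 24)*(1/1880) = 17*(1/1880) = 17/1880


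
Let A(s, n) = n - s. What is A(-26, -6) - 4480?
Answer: -4460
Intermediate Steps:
A(-26, -6) - 4480 = (-6 - 1*(-26)) - 4480 = (-6 + 26) - 4480 = 20 - 4480 = -4460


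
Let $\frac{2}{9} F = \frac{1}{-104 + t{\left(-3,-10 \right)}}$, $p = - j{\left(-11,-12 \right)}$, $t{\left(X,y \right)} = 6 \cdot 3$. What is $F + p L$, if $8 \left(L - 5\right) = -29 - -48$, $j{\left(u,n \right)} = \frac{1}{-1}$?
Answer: $\frac{2519}{344} \approx 7.3227$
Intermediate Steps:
$j{\left(u,n \right)} = -1$
$L = \frac{59}{8}$ ($L = 5 + \frac{-29 - -48}{8} = 5 + \frac{-29 + 48}{8} = 5 + \frac{1}{8} \cdot 19 = 5 + \frac{19}{8} = \frac{59}{8} \approx 7.375$)
$t{\left(X,y \right)} = 18$
$p = 1$ ($p = \left(-1\right) \left(-1\right) = 1$)
$F = - \frac{9}{172}$ ($F = \frac{9}{2 \left(-104 + 18\right)} = \frac{9}{2 \left(-86\right)} = \frac{9}{2} \left(- \frac{1}{86}\right) = - \frac{9}{172} \approx -0.052326$)
$F + p L = - \frac{9}{172} + 1 \cdot \frac{59}{8} = - \frac{9}{172} + \frac{59}{8} = \frac{2519}{344}$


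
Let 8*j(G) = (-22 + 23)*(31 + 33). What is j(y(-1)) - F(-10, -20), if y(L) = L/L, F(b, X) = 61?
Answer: -53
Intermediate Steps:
y(L) = 1
j(G) = 8 (j(G) = ((-22 + 23)*(31 + 33))/8 = (1*64)/8 = (1/8)*64 = 8)
j(y(-1)) - F(-10, -20) = 8 - 1*61 = 8 - 61 = -53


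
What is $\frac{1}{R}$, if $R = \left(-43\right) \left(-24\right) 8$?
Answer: $\frac{1}{8256} \approx 0.00012112$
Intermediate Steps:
$R = 8256$ ($R = 1032 \cdot 8 = 8256$)
$\frac{1}{R} = \frac{1}{8256}$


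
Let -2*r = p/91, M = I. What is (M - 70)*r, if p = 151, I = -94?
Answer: 12382/91 ≈ 136.07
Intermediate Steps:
M = -94
r = -151/182 (r = -151/(2*91) = -1/2*151/91 = -151/182 ≈ -0.82967)
(M - 70)*r = (-94 - 70)*(-151/182) = -164*(-151/182) = 12382/91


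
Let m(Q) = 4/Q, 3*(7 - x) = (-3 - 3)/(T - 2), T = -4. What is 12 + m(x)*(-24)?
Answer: -12/5 ≈ -2.4000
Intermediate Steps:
x = 20/3 (x = 7 - (-3 - 3)/(3*(-4 - 2)) = 7 - (-2)/(-6) = 7 - (-2)*(-1)/6 = 7 - ⅓*1 = 7 - ⅓ = 20/3 ≈ 6.6667)
12 + m(x)*(-24) = 12 + (4/(20/3))*(-24) = 12 + (4*(3/20))*(-24) = 12 + (⅗)*(-24) = 12 - 72/5 = -12/5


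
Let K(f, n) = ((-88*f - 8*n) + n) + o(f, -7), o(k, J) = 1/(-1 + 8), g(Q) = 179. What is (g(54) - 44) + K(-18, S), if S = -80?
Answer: 15954/7 ≈ 2279.1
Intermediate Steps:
o(k, J) = ⅐ (o(k, J) = 1/7 = ⅐)
K(f, n) = ⅐ - 88*f - 7*n (K(f, n) = ((-88*f - 8*n) + n) + ⅐ = (-88*f - 7*n) + ⅐ = ⅐ - 88*f - 7*n)
(g(54) - 44) + K(-18, S) = (179 - 44) + (⅐ - 88*(-18) - 7*(-80)) = 135 + (⅐ + 1584 + 560) = 135 + 15009/7 = 15954/7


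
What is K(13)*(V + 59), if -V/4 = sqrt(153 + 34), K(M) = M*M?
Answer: 9971 - 676*sqrt(187) ≈ 726.84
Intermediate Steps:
K(M) = M**2
V = -4*sqrt(187) (V = -4*sqrt(153 + 34) = -4*sqrt(187) ≈ -54.699)
K(13)*(V + 59) = 13**2*(-4*sqrt(187) + 59) = 169*(59 - 4*sqrt(187)) = 9971 - 676*sqrt(187)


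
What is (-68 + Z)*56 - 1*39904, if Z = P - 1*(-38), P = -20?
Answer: -42704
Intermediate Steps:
Z = 18 (Z = -20 - 1*(-38) = -20 + 38 = 18)
(-68 + Z)*56 - 1*39904 = (-68 + 18)*56 - 1*39904 = -50*56 - 39904 = -2800 - 39904 = -42704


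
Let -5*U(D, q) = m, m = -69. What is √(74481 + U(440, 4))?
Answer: 3*√206930/5 ≈ 272.94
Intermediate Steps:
U(D, q) = 69/5 (U(D, q) = -⅕*(-69) = 69/5)
√(74481 + U(440, 4)) = √(74481 + 69/5) = √(372474/5) = 3*√206930/5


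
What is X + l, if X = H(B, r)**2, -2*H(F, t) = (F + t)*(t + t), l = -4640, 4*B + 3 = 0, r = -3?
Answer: -72215/16 ≈ -4513.4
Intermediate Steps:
B = -3/4 (B = -3/4 + (1/4)*0 = -3/4 + 0 = -3/4 ≈ -0.75000)
H(F, t) = -t*(F + t) (H(F, t) = -(F + t)*(t + t)/2 = -(F + t)*2*t/2 = -t*(F + t))
X = 2025/16 (X = (-1*(-3)*(-3/4 - 3))**2 = (-1*(-3)*(-15/4))**2 = (-45/4)**2 = 2025/16 ≈ 126.56)
X + l = 2025/16 - 4640 = -72215/16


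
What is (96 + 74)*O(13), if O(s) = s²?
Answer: 28730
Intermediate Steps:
(96 + 74)*O(13) = (96 + 74)*13² = 170*169 = 28730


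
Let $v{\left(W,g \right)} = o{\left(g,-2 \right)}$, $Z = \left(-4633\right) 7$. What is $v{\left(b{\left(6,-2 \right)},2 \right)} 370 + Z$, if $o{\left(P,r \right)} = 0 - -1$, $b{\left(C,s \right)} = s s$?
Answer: $-32061$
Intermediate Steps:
$Z = -32431$
$b{\left(C,s \right)} = s^{2}$
$o{\left(P,r \right)} = 1$ ($o{\left(P,r \right)} = 0 + 1 = 1$)
$v{\left(W,g \right)} = 1$
$v{\left(b{\left(6,-2 \right)},2 \right)} 370 + Z = 1 \cdot 370 - 32431 = 370 - 32431 = -32061$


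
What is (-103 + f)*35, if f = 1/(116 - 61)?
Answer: -39648/11 ≈ -3604.4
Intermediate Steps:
f = 1/55 ≈ 0.018182
(-103 + f)*35 = (-103 + 1/55)*35 = -5664/55*35 = -39648/11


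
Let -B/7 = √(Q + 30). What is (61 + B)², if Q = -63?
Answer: 2104 - 854*I*√33 ≈ 2104.0 - 4905.9*I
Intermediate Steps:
B = -7*I*√33 (B = -7*√(-63 + 30) = -7*I*√33 ≈ -40.212*I)
(61 + B)² = (61 - 7*I*√33)²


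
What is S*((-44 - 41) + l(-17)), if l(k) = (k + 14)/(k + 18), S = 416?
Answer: -36608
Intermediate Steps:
l(k) = (14 + k)/(18 + k)
S*((-44 - 41) + l(-17)) = 416*((-44 - 41) + (14 - 17)/(18 - 17)) = 416*(-85 - 3/1) = 416*(-85 + 1*(-3)) = 416*(-85 - 3) = 416*(-88) = -36608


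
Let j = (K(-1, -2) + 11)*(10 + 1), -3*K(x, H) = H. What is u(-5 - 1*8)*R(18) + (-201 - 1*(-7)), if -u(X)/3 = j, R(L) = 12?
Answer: -4814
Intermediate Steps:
K(x, H) = -H/3
j = 385/3 (j = (-1/3*(-2) + 11)*(10 + 1) = (2/3 + 11)*11 = (35/3)*11 = 385/3 ≈ 128.33)
u(X) = -385 (u(X) = -3*385/3 = -385)
u(-5 - 1*8)*R(18) + (-201 - 1*(-7)) = -385*12 + (-201 - 1*(-7)) = -4620 + (-201 + 7) = -4620 - 194 = -4814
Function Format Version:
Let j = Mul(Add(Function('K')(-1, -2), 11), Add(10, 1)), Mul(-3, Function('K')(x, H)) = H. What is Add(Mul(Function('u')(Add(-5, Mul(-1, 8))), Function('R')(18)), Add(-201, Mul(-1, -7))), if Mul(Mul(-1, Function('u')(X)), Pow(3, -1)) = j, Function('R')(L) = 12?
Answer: -4814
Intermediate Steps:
Function('K')(x, H) = Mul(Rational(-1, 3), H)
j = Rational(385, 3) (j = Mul(Add(Mul(Rational(-1, 3), -2), 11), Add(10, 1)) = Mul(Add(Rational(2, 3), 11), 11) = Mul(Rational(35, 3), 11) = Rational(385, 3) ≈ 128.33)
Function('u')(X) = -385 (Function('u')(X) = Mul(-3, Rational(385, 3)) = -385)
Add(Mul(Function('u')(Add(-5, Mul(-1, 8))), Function('R')(18)), Add(-201, Mul(-1, -7))) = Add(Mul(-385, 12), Add(-201, Mul(-1, -7))) = Add(-4620, Add(-201, 7)) = Add(-4620, -194) = -4814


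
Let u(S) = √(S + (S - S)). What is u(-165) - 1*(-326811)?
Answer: 326811 + I*√165 ≈ 3.2681e+5 + 12.845*I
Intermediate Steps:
u(S) = √S (u(S) = √(S + 0) = √S)
u(-165) - 1*(-326811) = √(-165) - 1*(-326811) = I*√165 + 326811 = 326811 + I*√165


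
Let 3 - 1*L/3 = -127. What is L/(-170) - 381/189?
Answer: -4616/1071 ≈ -4.3100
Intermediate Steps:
L = 390 (L = 9 - 3*(-127) = 9 + 381 = 390)
L/(-170) - 381/189 = 390/(-170) - 381/189 = 390*(-1/170) - 381*1/189 = -39/17 - 127/63 = -4616/1071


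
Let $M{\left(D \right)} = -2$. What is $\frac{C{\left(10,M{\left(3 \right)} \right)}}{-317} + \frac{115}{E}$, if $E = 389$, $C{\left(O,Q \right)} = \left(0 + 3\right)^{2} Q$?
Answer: $\frac{43457}{123313} \approx 0.35241$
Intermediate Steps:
$C{\left(O,Q \right)} = 9 Q$ ($C{\left(O,Q \right)} = 3^{2} Q = 9 Q$)
$\frac{C{\left(10,M{\left(3 \right)} \right)}}{-317} + \frac{115}{E} = \frac{9 \left(-2\right)}{-317} + \frac{115}{389} = \left(-18\right) \left(- \frac{1}{317}\right) + 115 \cdot \frac{1}{389} = \frac{18}{317} + \frac{115}{389} = \frac{43457}{123313}$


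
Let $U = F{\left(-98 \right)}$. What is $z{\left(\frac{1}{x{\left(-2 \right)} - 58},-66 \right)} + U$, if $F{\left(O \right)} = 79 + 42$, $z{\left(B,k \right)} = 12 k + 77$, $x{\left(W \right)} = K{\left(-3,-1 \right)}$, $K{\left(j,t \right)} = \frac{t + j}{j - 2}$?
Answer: $-594$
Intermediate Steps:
$K{\left(j,t \right)} = \frac{j + t}{-2 + j}$
$x{\left(W \right)} = \frac{4}{5}$ ($x{\left(W \right)} = \frac{-3 - 1}{-2 - 3} = \frac{1}{-5} \left(-4\right) = \left(- \frac{1}{5}\right) \left(-4\right) = \frac{4}{5}$)
$z{\left(B,k \right)} = 77 + 12 k$
$F{\left(O \right)} = 121$
$U = 121$
$z{\left(\frac{1}{x{\left(-2 \right)} - 58},-66 \right)} + U = \left(77 + 12 \left(-66\right)\right) + 121 = \left(77 - 792\right) + 121 = -715 + 121 = -594$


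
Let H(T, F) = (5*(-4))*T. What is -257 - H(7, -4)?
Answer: -117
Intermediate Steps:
H(T, F) = -20*T
-257 - H(7, -4) = -257 - (-20)*7 = -257 - 1*(-140) = -257 + 140 = -117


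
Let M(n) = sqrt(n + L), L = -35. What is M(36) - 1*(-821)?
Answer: 822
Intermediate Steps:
M(n) = sqrt(-35 + n) (M(n) = sqrt(n - 35) = sqrt(-35 + n))
M(36) - 1*(-821) = sqrt(-35 + 36) - 1*(-821) = sqrt(1) + 821 = 1 + 821 = 822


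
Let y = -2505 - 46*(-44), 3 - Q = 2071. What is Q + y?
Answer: -2549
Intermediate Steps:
Q = -2068 (Q = 3 - 1*2071 = 3 - 2071 = -2068)
y = -481 (y = -2505 - 1*(-2024) = -2505 + 2024 = -481)
Q + y = -2068 - 481 = -2549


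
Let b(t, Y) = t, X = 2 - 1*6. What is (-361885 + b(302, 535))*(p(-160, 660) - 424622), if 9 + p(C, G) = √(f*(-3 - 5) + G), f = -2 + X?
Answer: 153539350873 - 723166*√177 ≈ 1.5353e+11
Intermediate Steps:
X = -4 (X = 2 - 6 = -4)
f = -6 (f = -2 - 4 = -6)
p(C, G) = -9 + √(48 + G) (p(C, G) = -9 + √(-6*(-3 - 5) + G) = -9 + √(-6*(-8) + G) = -9 + √(48 + G))
(-361885 + b(302, 535))*(p(-160, 660) - 424622) = (-361885 + 302)*((-9 + √(48 + 660)) - 424622) = -361583*((-9 + √708) - 424622) = -361583*((-9 + 2*√177) - 424622) = -361583*(-424631 + 2*√177) = 153539350873 - 723166*√177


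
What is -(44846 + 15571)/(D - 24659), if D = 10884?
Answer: 60417/13775 ≈ 4.3860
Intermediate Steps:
-(44846 + 15571)/(D - 24659) = -(44846 + 15571)/(10884 - 24659) = -60417/(-13775) = -60417*(-1)/13775 = -1*(-60417/13775) = 60417/13775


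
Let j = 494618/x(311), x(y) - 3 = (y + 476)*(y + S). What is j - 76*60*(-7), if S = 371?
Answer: 17133139658/536737 ≈ 31921.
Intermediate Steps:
x(y) = 3 + (371 + y)*(476 + y) (x(y) = 3 + (y + 476)*(y + 371) = 3 + (476 + y)*(371 + y) = 3 + (371 + y)*(476 + y))
j = 494618/536737 (j = 494618/(176599 + 311² + 847*311) = 494618/(176599 + 96721 + 263417) = 494618/536737 ≈ 0.92153)
j - 76*60*(-7) = 494618/536737 - 76*60*(-7) = 494618/536737 - 4560*(-7) = 494618/536737 - 1*(-31920) = 494618/536737 + 31920 = 17133139658/536737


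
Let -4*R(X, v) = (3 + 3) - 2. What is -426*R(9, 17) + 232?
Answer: 658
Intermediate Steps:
R(X, v) = -1 (R(X, v) = -((3 + 3) - 2)/4 = -(6 - 2)/4 = -¼*4 = -1)
-426*R(9, 17) + 232 = -426*(-1) + 232 = 426 + 232 = 658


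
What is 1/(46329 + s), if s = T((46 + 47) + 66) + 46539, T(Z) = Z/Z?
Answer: 1/92869 ≈ 1.0768e-5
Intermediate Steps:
T(Z) = 1
s = 46540 (s = 1 + 46539 = 46540)
1/(46329 + s) = 1/(46329 + 46540) = 1/92869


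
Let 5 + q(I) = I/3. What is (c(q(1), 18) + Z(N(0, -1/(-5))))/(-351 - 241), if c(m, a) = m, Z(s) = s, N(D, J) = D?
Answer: 7/888 ≈ 0.0078829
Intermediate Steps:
q(I) = -5 + I/3
(c(q(1), 18) + Z(N(0, -1/(-5))))/(-351 - 241) = ((-5 + (1/3)*1) + 0)/(-351 - 241) = ((-5 + 1/3) + 0)/(-592) = (-14/3 + 0)*(-1/592) = -14/3*(-1/592) = 7/888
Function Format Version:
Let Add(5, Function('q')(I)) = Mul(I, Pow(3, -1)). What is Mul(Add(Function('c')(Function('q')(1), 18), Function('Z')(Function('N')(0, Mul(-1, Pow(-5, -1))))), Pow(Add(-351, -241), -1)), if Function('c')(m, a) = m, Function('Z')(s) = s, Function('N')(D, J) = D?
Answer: Rational(7, 888) ≈ 0.0078829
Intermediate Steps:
Function('q')(I) = Add(-5, Mul(Rational(1, 3), I)) (Function('q')(I) = Add(-5, Mul(I, Pow(3, -1))) = Add(-5, Mul(I, Rational(1, 3))) = Add(-5, Mul(Rational(1, 3), I)))
Mul(Add(Function('c')(Function('q')(1), 18), Function('Z')(Function('N')(0, Mul(-1, Pow(-5, -1))))), Pow(Add(-351, -241), -1)) = Mul(Add(Add(-5, Mul(Rational(1, 3), 1)), 0), Pow(Add(-351, -241), -1)) = Mul(Add(Add(-5, Rational(1, 3)), 0), Pow(-592, -1)) = Mul(Add(Rational(-14, 3), 0), Rational(-1, 592)) = Mul(Rational(-14, 3), Rational(-1, 592)) = Rational(7, 888)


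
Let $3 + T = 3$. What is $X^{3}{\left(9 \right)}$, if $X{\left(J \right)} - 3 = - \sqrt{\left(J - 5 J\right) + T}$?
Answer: $-297 + 54 i \approx -297.0 + 54.0 i$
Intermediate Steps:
$T = 0$ ($T = -3 + 3 = 0$)
$X{\left(J \right)} = 3 - 2 \sqrt{- J}$ ($X{\left(J \right)} = 3 - \sqrt{\left(J - 5 J\right) + 0} = 3 - \sqrt{- 4 J + 0} = 3 - \sqrt{- 4 J} = 3 - 2 \sqrt{- J}$)
$X^{3}{\left(9 \right)} = \left(3 - 2 \sqrt{\left(-1\right) 9}\right)^{3} = \left(3 - 2 \sqrt{-9}\right)^{3} = \left(3 - 2 \cdot 3 i\right)^{3} = \left(3 - 6 i\right)^{3}$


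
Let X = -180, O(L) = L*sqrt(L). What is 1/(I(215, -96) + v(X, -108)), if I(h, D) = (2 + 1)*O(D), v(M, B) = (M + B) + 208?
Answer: I/(16*(-5*I + 72*sqrt(6))) ≈ -1.0039e-5 + 0.0003541*I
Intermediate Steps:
O(L) = L**(3/2)
v(M, B) = 208 + B + M (v(M, B) = (B + M) + 208 = 208 + B + M)
I(h, D) = 3*D**(3/2) (I(h, D) = (2 + 1)*D**(3/2) = 3*D**(3/2))
1/(I(215, -96) + v(X, -108)) = 1/(3*(-96)**(3/2) + (208 - 108 - 180)) = 1/(3*(-384*I*sqrt(6)) - 80) = 1/(-1152*I*sqrt(6) - 80) = 1/(-80 - 1152*I*sqrt(6))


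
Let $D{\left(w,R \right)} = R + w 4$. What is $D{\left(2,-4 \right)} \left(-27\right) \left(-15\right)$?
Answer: $1620$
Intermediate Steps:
$D{\left(w,R \right)} = R + 4 w$
$D{\left(2,-4 \right)} \left(-27\right) \left(-15\right) = \left(-4 + 4 \cdot 2\right) \left(-27\right) \left(-15\right) = \left(-4 + 8\right) \left(-27\right) \left(-15\right) = 4 \left(-27\right) \left(-15\right) = \left(-108\right) \left(-15\right) = 1620$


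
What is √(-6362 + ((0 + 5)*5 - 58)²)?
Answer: I*√5273 ≈ 72.615*I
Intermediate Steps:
√(-6362 + ((0 + 5)*5 - 58)²) = √(-6362 + (5*5 - 58)²) = √(-6362 + (25 - 58)²) = √(-6362 + (-33)²) = √(-6362 + 1089) = √(-5273) = I*√5273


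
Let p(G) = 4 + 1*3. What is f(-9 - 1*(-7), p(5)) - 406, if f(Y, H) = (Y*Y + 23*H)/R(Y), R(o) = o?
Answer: -977/2 ≈ -488.50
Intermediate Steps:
p(G) = 7 (p(G) = 4 + 3 = 7)
f(Y, H) = (Y² + 23*H)/Y (f(Y, H) = (Y*Y + 23*H)/Y = (Y² + 23*H)/Y)
f(-9 - 1*(-7), p(5)) - 406 = ((-9 - 1*(-7)) + 23*7/(-9 - 1*(-7))) - 406 = ((-9 + 7) + 23*7/(-9 + 7)) - 406 = (-2 + 23*7/(-2)) - 406 = (-2 + 23*7*(-½)) - 406 = (-2 - 161/2) - 406 = -165/2 - 406 = -977/2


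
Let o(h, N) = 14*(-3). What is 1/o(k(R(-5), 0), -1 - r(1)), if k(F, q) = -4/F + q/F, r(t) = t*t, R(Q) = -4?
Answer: -1/42 ≈ -0.023810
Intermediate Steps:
r(t) = t**2
o(h, N) = -42
1/o(k(R(-5), 0), -1 - r(1)) = 1/(-42) = -1/42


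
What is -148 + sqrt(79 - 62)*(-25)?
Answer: -148 - 25*sqrt(17) ≈ -251.08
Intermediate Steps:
-148 + sqrt(79 - 62)*(-25) = -148 + sqrt(17)*(-25) = -148 - 25*sqrt(17)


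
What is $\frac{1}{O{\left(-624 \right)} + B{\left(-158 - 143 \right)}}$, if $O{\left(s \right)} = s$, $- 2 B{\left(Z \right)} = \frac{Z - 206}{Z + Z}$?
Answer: $- \frac{1204}{751803} \approx -0.0016015$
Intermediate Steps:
$B{\left(Z \right)} = - \frac{-206 + Z}{4 Z}$ ($B{\left(Z \right)} = - \frac{\left(Z - 206\right) \frac{1}{Z + Z}}{2} = - \frac{\left(-206 + Z\right) \frac{1}{2 Z}}{2} = - \frac{\frac{1}{2} \frac{1}{Z} \left(-206 + Z\right)}{2} = - \frac{-206 + Z}{4 Z}$)
$\frac{1}{O{\left(-624 \right)} + B{\left(-158 - 143 \right)}} = \frac{1}{-624 + \frac{206 - \left(-158 - 143\right)}{4 \left(-158 - 143\right)}} = \frac{1}{-624 + \frac{206 - -301}{4 \left(-301\right)}} = \frac{1}{-624 + \frac{1}{4} \left(- \frac{1}{301}\right) \left(206 + 301\right)} = \frac{1}{-624 + \frac{1}{4} \left(- \frac{1}{301}\right) 507} = \frac{1}{-624 - \frac{507}{1204}} = \frac{1}{- \frac{751803}{1204}} = - \frac{1204}{751803}$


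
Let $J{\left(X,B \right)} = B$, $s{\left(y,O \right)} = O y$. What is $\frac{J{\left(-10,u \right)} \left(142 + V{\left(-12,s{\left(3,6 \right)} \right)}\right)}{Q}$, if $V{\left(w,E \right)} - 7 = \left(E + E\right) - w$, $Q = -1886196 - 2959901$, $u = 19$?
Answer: $- \frac{3743}{4846097} \approx -0.00077237$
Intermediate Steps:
$Q = -4846097$
$V{\left(w,E \right)} = 7 - w + 2 E$ ($V{\left(w,E \right)} = 7 + \left(\left(E + E\right) - w\right) = 7 + \left(2 E - w\right) = 7 + \left(- w + 2 E\right) = 7 - w + 2 E$)
$\frac{J{\left(-10,u \right)} \left(142 + V{\left(-12,s{\left(3,6 \right)} \right)}\right)}{Q} = \frac{19 \left(142 + \left(7 - -12 + 2 \cdot 6 \cdot 3\right)\right)}{-4846097} = 19 \left(142 + \left(7 + 12 + 2 \cdot 18\right)\right) \left(- \frac{1}{4846097}\right) = 19 \left(142 + \left(7 + 12 + 36\right)\right) \left(- \frac{1}{4846097}\right) = 19 \left(142 + 55\right) \left(- \frac{1}{4846097}\right) = 19 \cdot 197 \left(- \frac{1}{4846097}\right) = 3743 \left(- \frac{1}{4846097}\right) = - \frac{3743}{4846097}$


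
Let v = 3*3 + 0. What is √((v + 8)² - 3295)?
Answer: 3*I*√334 ≈ 54.827*I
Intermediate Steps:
v = 9 (v = 9 + 0 = 9)
√((v + 8)² - 3295) = √((9 + 8)² - 3295) = √(17² - 3295) = √(289 - 3295) = √(-3006) = 3*I*√334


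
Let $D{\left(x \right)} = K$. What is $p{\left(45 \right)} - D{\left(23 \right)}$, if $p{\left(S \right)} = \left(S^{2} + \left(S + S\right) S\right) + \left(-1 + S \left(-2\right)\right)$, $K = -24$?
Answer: $6008$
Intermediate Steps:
$D{\left(x \right)} = -24$
$p{\left(S \right)} = -1 - 2 S + 3 S^{2}$ ($p{\left(S \right)} = \left(S^{2} + 2 S S\right) - \left(1 + 2 S\right) = \left(S^{2} + 2 S^{2}\right) - \left(1 + 2 S\right) = 3 S^{2} - \left(1 + 2 S\right) = -1 - 2 S + 3 S^{2}$)
$p{\left(45 \right)} - D{\left(23 \right)} = \left(-1 - 90 + 3 \cdot 45^{2}\right) - -24 = \left(-1 - 90 + 3 \cdot 2025\right) + 24 = \left(-1 - 90 + 6075\right) + 24 = 5984 + 24 = 6008$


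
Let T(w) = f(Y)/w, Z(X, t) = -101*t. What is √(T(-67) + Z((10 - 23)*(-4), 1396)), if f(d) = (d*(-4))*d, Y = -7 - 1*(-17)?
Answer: 2*I*√158226061/67 ≈ 375.49*I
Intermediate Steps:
Y = 10 (Y = -7 + 17 = 10)
f(d) = -4*d² (f(d) = (-4*d)*d = -4*d²)
T(w) = -400/w (T(w) = (-4*10²)/w = (-4*100)/w = -400/w)
√(T(-67) + Z((10 - 23)*(-4), 1396)) = √(-400/(-67) - 101*1396) = √(-400*(-1/67) - 140996) = √(400/67 - 140996) = √(-9446332/67) = 2*I*√158226061/67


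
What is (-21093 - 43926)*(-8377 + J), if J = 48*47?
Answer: 397981299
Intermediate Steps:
J = 2256
(-21093 - 43926)*(-8377 + J) = (-21093 - 43926)*(-8377 + 2256) = -65019*(-6121) = 397981299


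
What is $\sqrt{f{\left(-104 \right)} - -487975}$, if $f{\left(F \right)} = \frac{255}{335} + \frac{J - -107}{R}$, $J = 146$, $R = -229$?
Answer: $\frac{11 \sqrt{949363360599}}{15343} \approx 698.55$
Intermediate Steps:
$f{\left(F \right)} = - \frac{5272}{15343}$ ($f{\left(F \right)} = \frac{255}{335} + \frac{146 - -107}{-229} = 255 \cdot \frac{1}{335} + \left(146 + 107\right) \left(- \frac{1}{229}\right) = \frac{51}{67} + 253 \left(- \frac{1}{229}\right) = \frac{51}{67} - \frac{253}{229} = - \frac{5272}{15343}$)
$\sqrt{f{\left(-104 \right)} - -487975} = \sqrt{- \frac{5272}{15343} - -487975} = \sqrt{- \frac{5272}{15343} + 487975} = \sqrt{\frac{7486995153}{15343}} = \frac{11 \sqrt{949363360599}}{15343}$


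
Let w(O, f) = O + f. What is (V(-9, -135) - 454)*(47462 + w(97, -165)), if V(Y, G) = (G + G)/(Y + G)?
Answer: -85712049/4 ≈ -2.1428e+7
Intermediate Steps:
V(Y, G) = 2*G/(G + Y) (V(Y, G) = (2*G)/(G + Y) = 2*G/(G + Y))
(V(-9, -135) - 454)*(47462 + w(97, -165)) = (2*(-135)/(-135 - 9) - 454)*(47462 + (97 - 165)) = (2*(-135)/(-144) - 454)*(47462 - 68) = (2*(-135)*(-1/144) - 454)*47394 = (15/8 - 454)*47394 = -3617/8*47394 = -85712049/4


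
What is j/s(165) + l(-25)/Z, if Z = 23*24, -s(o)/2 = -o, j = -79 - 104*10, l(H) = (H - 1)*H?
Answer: -33599/15180 ≈ -2.2134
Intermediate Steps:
l(H) = H*(-1 + H) (l(H) = (-1 + H)*H = H*(-1 + H))
j = -1119 (j = -79 - 1040 = -1119)
s(o) = 2*o (s(o) = -(-2)*o = 2*o)
Z = 552
j/s(165) + l(-25)/Z = -1119/(2*165) - 25*(-1 - 25)/552 = -1119/330 - 25*(-26)*(1/552) = -1119*1/330 + 650*(1/552) = -373/110 + 325/276 = -33599/15180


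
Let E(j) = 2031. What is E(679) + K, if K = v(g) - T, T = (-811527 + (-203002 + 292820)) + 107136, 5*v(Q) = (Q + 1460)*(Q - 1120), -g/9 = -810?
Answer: 11414104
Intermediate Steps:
g = 7290 (g = -9*(-810) = 7290)
v(Q) = (-1120 + Q)*(1460 + Q)/5 (v(Q) = ((Q + 1460)*(Q - 1120))/5 = ((1460 + Q)*(-1120 + Q))/5 = ((-1120 + Q)*(1460 + Q))/5 = (-1120 + Q)*(1460 + Q)/5)
T = -614573 (T = (-811527 + 89818) + 107136 = -721709 + 107136 = -614573)
K = 11412073 (K = (-327040 + 68*7290 + (1/5)*7290**2) - 1*(-614573) = (-327040 + 495720 + (1/5)*53144100) + 614573 = (-327040 + 495720 + 10628820) + 614573 = 10797500 + 614573 = 11412073)
E(679) + K = 2031 + 11412073 = 11414104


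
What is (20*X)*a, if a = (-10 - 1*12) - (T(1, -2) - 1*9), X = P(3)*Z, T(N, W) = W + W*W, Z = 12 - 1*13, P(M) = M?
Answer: 900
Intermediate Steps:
Z = -1 (Z = 12 - 13 = -1)
T(N, W) = W + W²
X = -3 (X = 3*(-1) = -3)
a = -15 (a = (-10 - 1*12) - (-2*(1 - 2) - 1*9) = (-10 - 12) - (-2*(-1) - 9) = -22 - (2 - 9) = -22 - 1*(-7) = -22 + 7 = -15)
(20*X)*a = (20*(-3))*(-15) = -60*(-15) = 900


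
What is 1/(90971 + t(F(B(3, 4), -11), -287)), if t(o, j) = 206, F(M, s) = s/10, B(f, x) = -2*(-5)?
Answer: 1/91177 ≈ 1.0968e-5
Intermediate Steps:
B(f, x) = 10
F(M, s) = s/10 (F(M, s) = s*(⅒) = s/10)
1/(90971 + t(F(B(3, 4), -11), -287)) = 1/(90971 + 206) = 1/91177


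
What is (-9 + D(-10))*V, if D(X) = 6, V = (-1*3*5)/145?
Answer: 9/29 ≈ 0.31034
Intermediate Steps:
V = -3/29 (V = -3*5*(1/145) = -15*1/145 = -3/29 ≈ -0.10345)
(-9 + D(-10))*V = (-9 + 6)*(-3/29) = -3*(-3/29) = 9/29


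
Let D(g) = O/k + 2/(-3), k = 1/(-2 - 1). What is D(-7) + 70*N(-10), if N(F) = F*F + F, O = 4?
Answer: 18862/3 ≈ 6287.3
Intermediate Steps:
k = -⅓ (k = 1/(-3) = -⅓ ≈ -0.33333)
N(F) = F + F² (N(F) = F² + F = F + F²)
D(g) = -38/3 (D(g) = 4/(-⅓) + 2/(-3) = 4*(-3) + 2*(-⅓) = -12 - ⅔ = -38/3)
D(-7) + 70*N(-10) = -38/3 + 70*(-10*(1 - 10)) = -38/3 + 70*(-10*(-9)) = -38/3 + 70*90 = -38/3 + 6300 = 18862/3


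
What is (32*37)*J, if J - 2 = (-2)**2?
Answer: 7104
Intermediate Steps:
J = 6 (J = 2 + (-2)**2 = 2 + 4 = 6)
(32*37)*J = (32*37)*6 = 1184*6 = 7104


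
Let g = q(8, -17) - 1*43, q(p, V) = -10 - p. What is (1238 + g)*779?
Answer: 916883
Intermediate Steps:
g = -61 (g = (-10 - 1*8) - 1*43 = (-10 - 8) - 43 = -18 - 43 = -61)
(1238 + g)*779 = (1238 - 61)*779 = 1177*779 = 916883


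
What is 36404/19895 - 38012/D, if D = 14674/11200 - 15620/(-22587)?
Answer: -95646568394745124/5037271134005 ≈ -18988.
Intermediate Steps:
D = 253192819/126487200 (D = 14674*(1/11200) - 15620*(-1/22587) = 7337/5600 + 15620/22587 = 253192819/126487200 ≈ 2.0017)
36404/19895 - 38012/D = 36404/19895 - 38012/253192819/126487200 = 36404*(1/19895) - 38012*126487200/253192819 = 36404/19895 - 4808031446400/253192819 = -95646568394745124/5037271134005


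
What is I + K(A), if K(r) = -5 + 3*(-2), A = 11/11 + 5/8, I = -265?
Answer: -276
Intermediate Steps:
A = 13/8 (A = 11*(1/11) + 5*(⅛) = 1 + 5/8 = 13/8 ≈ 1.6250)
K(r) = -11 (K(r) = -5 - 6 = -11)
I + K(A) = -265 - 11 = -276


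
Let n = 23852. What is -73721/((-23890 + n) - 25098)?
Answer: 73721/25136 ≈ 2.9329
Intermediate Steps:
-73721/((-23890 + n) - 25098) = -73721/((-23890 + 23852) - 25098) = -73721/(-38 - 25098) = -73721/(-25136) = -73721*(-1/25136) = 73721/25136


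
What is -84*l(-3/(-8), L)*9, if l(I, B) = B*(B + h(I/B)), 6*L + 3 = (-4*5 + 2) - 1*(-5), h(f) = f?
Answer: -11319/2 ≈ -5659.5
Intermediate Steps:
L = -8/3 (L = -½ + ((-4*5 + 2) - 1*(-5))/6 = -½ + ((-20 + 2) + 5)/6 = -½ + (-18 + 5)/6 = -½ + (⅙)*(-13) = -½ - 13/6 = -8/3 ≈ -2.6667)
l(I, B) = B*(B + I/B)
-84*l(-3/(-8), L)*9 = -84*(-3/(-8) + (-8/3)²)*9 = -84*(-3*(-⅛) + 64/9)*9 = -84*(3/8 + 64/9)*9 = -84*539/72*9 = -3773/6*9 = -11319/2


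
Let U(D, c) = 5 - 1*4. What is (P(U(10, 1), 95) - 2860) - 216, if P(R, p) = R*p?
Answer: -2981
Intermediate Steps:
U(D, c) = 1 (U(D, c) = 5 - 4 = 1)
(P(U(10, 1), 95) - 2860) - 216 = (1*95 - 2860) - 216 = (95 - 2860) - 216 = -2765 - 216 = -2981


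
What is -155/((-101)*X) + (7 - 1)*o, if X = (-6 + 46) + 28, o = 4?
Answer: 164987/6868 ≈ 24.023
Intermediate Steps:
X = 68 (X = 40 + 28 = 68)
-155/((-101)*X) + (7 - 1)*o = -155/((-101)*68) + (7 - 1)*4 = -(-155)/(101*68) + 6*4 = -155*(-1/6868) + 24 = 155/6868 + 24 = 164987/6868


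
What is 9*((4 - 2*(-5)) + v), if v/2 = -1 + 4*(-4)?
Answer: -180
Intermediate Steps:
v = -34 (v = 2*(-1 + 4*(-4)) = 2*(-1 - 16) = 2*(-17) = -34)
9*((4 - 2*(-5)) + v) = 9*((4 - 2*(-5)) - 34) = 9*((4 - 1*(-10)) - 34) = 9*((4 + 10) - 34) = 9*(14 - 34) = 9*(-20) = -180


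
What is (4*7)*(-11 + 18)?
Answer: 196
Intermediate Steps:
(4*7)*(-11 + 18) = 28*7 = 196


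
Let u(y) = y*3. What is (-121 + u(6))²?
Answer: 10609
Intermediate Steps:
u(y) = 3*y
(-121 + u(6))² = (-121 + 3*6)² = (-121 + 18)² = (-103)² = 10609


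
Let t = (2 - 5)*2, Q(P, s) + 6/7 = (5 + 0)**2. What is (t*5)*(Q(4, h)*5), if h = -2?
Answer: -25350/7 ≈ -3621.4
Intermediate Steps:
Q(P, s) = 169/7 (Q(P, s) = -6/7 + (5 + 0)**2 = -6/7 + 5**2 = -6/7 + 25 = 169/7)
t = -6 (t = -3*2 = -6)
(t*5)*(Q(4, h)*5) = (-6*5)*((169/7)*5) = -30*845/7 = -25350/7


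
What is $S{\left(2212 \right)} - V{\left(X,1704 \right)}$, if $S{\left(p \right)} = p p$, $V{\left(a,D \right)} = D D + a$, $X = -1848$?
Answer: $1991176$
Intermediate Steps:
$V{\left(a,D \right)} = a + D^{2}$ ($V{\left(a,D \right)} = D^{2} + a = a + D^{2}$)
$S{\left(p \right)} = p^{2}$
$S{\left(2212 \right)} - V{\left(X,1704 \right)} = 2212^{2} - \left(-1848 + 1704^{2}\right) = 4892944 - \left(-1848 + 2903616\right) = 4892944 - 2901768 = 1991176$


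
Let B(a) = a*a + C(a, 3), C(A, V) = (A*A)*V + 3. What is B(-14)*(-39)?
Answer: -30693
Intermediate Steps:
C(A, V) = 3 + V*A² (C(A, V) = A²*V + 3 = V*A² + 3 = 3 + V*A²)
B(a) = 3 + 4*a² (B(a) = a*a + (3 + 3*a²) = a² + (3 + 3*a²) = 3 + 4*a²)
B(-14)*(-39) = (3 + 4*(-14)²)*(-39) = (3 + 4*196)*(-39) = (3 + 784)*(-39) = 787*(-39) = -30693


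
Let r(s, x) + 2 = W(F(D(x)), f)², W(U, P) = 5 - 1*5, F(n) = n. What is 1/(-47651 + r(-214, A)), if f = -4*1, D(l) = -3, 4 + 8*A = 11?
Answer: -1/47653 ≈ -2.0985e-5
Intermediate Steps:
A = 7/8 (A = -½ + (⅛)*11 = -½ + 11/8 = 7/8 ≈ 0.87500)
f = -4
W(U, P) = 0 (W(U, P) = 5 - 5 = 0)
r(s, x) = -2 (r(s, x) = -2 + 0² = -2 + 0 = -2)
1/(-47651 + r(-214, A)) = 1/(-47651 - 2) = 1/(-47653) = -1/47653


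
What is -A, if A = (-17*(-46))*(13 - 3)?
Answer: -7820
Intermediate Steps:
A = 7820 (A = 782*10 = 7820)
-A = -1*7820 = -7820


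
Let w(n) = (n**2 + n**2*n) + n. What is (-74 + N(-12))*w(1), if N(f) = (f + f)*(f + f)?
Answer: 1506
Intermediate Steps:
w(n) = n + n**2 + n**3 (w(n) = (n**2 + n**3) + n = n + n**2 + n**3)
N(f) = 4*f**2 (N(f) = (2*f)*(2*f) = 4*f**2)
(-74 + N(-12))*w(1) = (-74 + 4*(-12)**2)*(1*(1 + 1 + 1**2)) = (-74 + 4*144)*(1*(1 + 1 + 1)) = (-74 + 576)*(1*3) = 502*3 = 1506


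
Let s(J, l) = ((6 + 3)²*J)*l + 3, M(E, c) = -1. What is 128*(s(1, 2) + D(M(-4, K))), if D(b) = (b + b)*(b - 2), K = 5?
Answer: 21888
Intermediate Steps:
D(b) = 2*b*(-2 + b) (D(b) = (2*b)*(-2 + b) = 2*b*(-2 + b))
s(J, l) = 3 + 81*J*l (s(J, l) = (9²*J)*l + 3 = (81*J)*l + 3 = 81*J*l + 3 = 3 + 81*J*l)
128*(s(1, 2) + D(M(-4, K))) = 128*((3 + 81*1*2) + 2*(-1)*(-2 - 1)) = 128*((3 + 162) + 2*(-1)*(-3)) = 128*(165 + 6) = 128*171 = 21888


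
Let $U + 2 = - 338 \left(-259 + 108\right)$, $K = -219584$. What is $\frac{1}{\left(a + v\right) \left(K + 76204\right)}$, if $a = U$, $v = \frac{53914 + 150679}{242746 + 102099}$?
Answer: $- \frac{68969}{504689399036788} \approx -1.3666 \cdot 10^{-10}$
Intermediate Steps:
$v = \frac{204593}{344845} \approx 0.59329$
$U = 51036$ ($U = -2 - 338 \left(-259 + 108\right) = -2 - -51038 = -2 + 51038 = 51036$)
$a = 51036$
$\frac{1}{\left(a + v\right) \left(K + 76204\right)} = \frac{1}{\left(51036 + \frac{204593}{344845}\right) \left(-219584 + 76204\right)} = \frac{1}{\frac{17599714013}{344845} \left(-143380\right)} = \frac{1}{- \frac{504689399036788}{68969}} = - \frac{68969}{504689399036788}$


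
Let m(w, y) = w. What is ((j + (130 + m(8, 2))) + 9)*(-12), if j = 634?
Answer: -9372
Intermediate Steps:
((j + (130 + m(8, 2))) + 9)*(-12) = ((634 + (130 + 8)) + 9)*(-12) = ((634 + 138) + 9)*(-12) = (772 + 9)*(-12) = 781*(-12) = -9372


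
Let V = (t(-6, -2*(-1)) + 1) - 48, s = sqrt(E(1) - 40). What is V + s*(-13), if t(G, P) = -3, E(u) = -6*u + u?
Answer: -50 - 39*I*sqrt(5) ≈ -50.0 - 87.207*I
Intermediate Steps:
E(u) = -5*u
s = 3*I*sqrt(5) (s = sqrt(-5*1 - 40) = sqrt(-5 - 40) = sqrt(-45) = 3*I*sqrt(5) ≈ 6.7082*I)
V = -50 (V = (-3 + 1) - 48 = -2 - 48 = -50)
V + s*(-13) = -50 + (3*I*sqrt(5))*(-13) = -50 - 39*I*sqrt(5)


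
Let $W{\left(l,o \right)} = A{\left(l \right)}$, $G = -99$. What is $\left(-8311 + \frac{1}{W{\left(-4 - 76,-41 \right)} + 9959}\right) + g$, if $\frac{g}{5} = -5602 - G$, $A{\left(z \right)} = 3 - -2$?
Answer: $- \frac{356970263}{9964} \approx -35826.0$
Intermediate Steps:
$A{\left(z \right)} = 5$ ($A{\left(z \right)} = 3 + 2 = 5$)
$W{\left(l,o \right)} = 5$
$g = -27515$ ($g = 5 \left(-5602 - -99\right) = 5 \left(-5602 + 99\right) = 5 \left(-5503\right) = -27515$)
$\left(-8311 + \frac{1}{W{\left(-4 - 76,-41 \right)} + 9959}\right) + g = \left(-8311 + \frac{1}{5 + 9959}\right) - 27515 = \left(-8311 + \frac{1}{9964}\right) - 27515 = - \frac{82810803}{9964} - 27515 = - \frac{356970263}{9964}$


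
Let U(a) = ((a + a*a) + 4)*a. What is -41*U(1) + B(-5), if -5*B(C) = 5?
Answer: -247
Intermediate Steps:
B(C) = -1 (B(C) = -⅕*5 = -1)
U(a) = a*(4 + a + a²) (U(a) = ((a + a²) + 4)*a = (4 + a + a²)*a = a*(4 + a + a²))
-41*U(1) + B(-5) = -41*(4 + 1 + 1²) - 1 = -41*(4 + 1 + 1) - 1 = -41*6 - 1 = -246 - 1 = -247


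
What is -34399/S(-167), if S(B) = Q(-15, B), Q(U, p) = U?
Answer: 34399/15 ≈ 2293.3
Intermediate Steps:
S(B) = -15
-34399/S(-167) = -34399/(-15) = -34399*(-1/15) = 34399/15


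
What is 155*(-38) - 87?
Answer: -5977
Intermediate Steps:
155*(-38) - 87 = -5890 - 87 = -5977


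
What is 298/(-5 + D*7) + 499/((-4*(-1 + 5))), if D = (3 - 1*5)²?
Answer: -6709/368 ≈ -18.231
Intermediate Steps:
D = 4 (D = (3 - 5)² = (-2)² = 4)
298/(-5 + D*7) + 499/((-4*(-1 + 5))) = 298/(-5 + 4*7) + 499/((-4*(-1 + 5))) = 298/(-5 + 28) + 499/((-4*4)) = 298/23 + 499/(-16) = 298*(1/23) + 499*(-1/16) = 298/23 - 499/16 = -6709/368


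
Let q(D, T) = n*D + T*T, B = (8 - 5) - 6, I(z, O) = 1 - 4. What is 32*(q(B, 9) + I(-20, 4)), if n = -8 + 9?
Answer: 2400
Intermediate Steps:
I(z, O) = -3
n = 1
B = -3 (B = 3 - 6 = -3)
q(D, T) = D + T² (q(D, T) = 1*D + T*T = D + T²)
32*(q(B, 9) + I(-20, 4)) = 32*((-3 + 9²) - 3) = 32*((-3 + 81) - 3) = 32*(78 - 3) = 32*75 = 2400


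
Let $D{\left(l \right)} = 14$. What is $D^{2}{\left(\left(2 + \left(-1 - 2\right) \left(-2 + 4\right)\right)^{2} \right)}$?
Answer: $196$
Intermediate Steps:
$D^{2}{\left(\left(2 + \left(-1 - 2\right) \left(-2 + 4\right)\right)^{2} \right)} = 14^{2} = 196$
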